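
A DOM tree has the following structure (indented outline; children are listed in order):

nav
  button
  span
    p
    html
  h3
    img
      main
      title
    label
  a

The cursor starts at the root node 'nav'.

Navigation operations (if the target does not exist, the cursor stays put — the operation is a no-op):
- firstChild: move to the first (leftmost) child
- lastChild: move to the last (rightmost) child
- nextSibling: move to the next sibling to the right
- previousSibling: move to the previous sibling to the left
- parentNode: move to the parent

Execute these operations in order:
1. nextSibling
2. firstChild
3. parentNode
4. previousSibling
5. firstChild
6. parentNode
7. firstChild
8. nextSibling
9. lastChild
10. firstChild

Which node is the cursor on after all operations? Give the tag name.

After 1 (nextSibling): nav (no-op, stayed)
After 2 (firstChild): button
After 3 (parentNode): nav
After 4 (previousSibling): nav (no-op, stayed)
After 5 (firstChild): button
After 6 (parentNode): nav
After 7 (firstChild): button
After 8 (nextSibling): span
After 9 (lastChild): html
After 10 (firstChild): html (no-op, stayed)

Answer: html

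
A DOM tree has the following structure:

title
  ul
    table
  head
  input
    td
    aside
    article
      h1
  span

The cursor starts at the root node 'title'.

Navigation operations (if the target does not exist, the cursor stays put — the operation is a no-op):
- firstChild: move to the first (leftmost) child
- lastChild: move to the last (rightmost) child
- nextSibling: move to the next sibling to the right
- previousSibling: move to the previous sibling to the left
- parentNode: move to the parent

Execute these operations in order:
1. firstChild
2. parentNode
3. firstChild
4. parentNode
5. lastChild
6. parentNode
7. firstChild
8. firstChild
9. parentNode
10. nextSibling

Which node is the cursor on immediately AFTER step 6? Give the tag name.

After 1 (firstChild): ul
After 2 (parentNode): title
After 3 (firstChild): ul
After 4 (parentNode): title
After 5 (lastChild): span
After 6 (parentNode): title

Answer: title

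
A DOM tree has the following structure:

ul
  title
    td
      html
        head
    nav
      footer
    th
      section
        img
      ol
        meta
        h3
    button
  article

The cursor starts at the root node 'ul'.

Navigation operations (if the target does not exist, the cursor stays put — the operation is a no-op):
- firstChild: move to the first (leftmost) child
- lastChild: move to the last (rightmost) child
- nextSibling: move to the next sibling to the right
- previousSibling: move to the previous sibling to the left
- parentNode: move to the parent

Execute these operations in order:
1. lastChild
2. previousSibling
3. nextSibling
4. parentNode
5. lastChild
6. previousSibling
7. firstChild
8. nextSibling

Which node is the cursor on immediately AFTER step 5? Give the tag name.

Answer: article

Derivation:
After 1 (lastChild): article
After 2 (previousSibling): title
After 3 (nextSibling): article
After 4 (parentNode): ul
After 5 (lastChild): article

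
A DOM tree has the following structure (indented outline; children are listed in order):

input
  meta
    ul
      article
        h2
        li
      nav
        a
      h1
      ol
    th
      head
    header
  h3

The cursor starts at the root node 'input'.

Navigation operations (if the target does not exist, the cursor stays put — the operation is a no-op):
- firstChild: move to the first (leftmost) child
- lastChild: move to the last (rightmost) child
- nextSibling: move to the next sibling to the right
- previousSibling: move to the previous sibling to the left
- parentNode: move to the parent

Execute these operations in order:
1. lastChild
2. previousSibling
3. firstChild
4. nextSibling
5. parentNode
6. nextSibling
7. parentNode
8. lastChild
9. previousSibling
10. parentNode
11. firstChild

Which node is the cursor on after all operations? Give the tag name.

After 1 (lastChild): h3
After 2 (previousSibling): meta
After 3 (firstChild): ul
After 4 (nextSibling): th
After 5 (parentNode): meta
After 6 (nextSibling): h3
After 7 (parentNode): input
After 8 (lastChild): h3
After 9 (previousSibling): meta
After 10 (parentNode): input
After 11 (firstChild): meta

Answer: meta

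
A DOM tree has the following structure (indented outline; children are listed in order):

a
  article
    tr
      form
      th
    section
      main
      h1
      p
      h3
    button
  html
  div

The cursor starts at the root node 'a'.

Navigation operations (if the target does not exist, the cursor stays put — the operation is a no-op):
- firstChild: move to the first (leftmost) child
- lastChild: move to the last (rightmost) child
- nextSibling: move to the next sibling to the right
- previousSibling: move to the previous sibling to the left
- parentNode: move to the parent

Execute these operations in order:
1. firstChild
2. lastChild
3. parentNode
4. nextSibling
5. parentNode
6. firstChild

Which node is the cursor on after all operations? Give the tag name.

Answer: article

Derivation:
After 1 (firstChild): article
After 2 (lastChild): button
After 3 (parentNode): article
After 4 (nextSibling): html
After 5 (parentNode): a
After 6 (firstChild): article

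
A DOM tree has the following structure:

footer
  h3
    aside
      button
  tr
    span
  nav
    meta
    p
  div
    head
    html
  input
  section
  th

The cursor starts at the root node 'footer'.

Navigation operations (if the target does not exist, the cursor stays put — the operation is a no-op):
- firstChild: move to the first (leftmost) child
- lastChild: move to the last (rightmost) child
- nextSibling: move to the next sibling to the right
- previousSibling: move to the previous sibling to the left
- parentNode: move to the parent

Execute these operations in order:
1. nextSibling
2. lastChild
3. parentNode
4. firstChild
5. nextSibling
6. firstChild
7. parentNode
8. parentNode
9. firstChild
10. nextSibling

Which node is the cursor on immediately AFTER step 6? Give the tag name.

Answer: span

Derivation:
After 1 (nextSibling): footer (no-op, stayed)
After 2 (lastChild): th
After 3 (parentNode): footer
After 4 (firstChild): h3
After 5 (nextSibling): tr
After 6 (firstChild): span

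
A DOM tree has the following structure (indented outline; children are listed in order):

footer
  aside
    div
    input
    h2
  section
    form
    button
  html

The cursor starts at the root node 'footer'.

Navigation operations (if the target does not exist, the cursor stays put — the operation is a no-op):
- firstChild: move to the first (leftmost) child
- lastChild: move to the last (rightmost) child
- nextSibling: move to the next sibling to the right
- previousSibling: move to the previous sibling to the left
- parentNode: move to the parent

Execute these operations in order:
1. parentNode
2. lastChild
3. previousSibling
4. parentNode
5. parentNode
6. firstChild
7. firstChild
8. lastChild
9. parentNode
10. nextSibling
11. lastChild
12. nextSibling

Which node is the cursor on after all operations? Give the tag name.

After 1 (parentNode): footer (no-op, stayed)
After 2 (lastChild): html
After 3 (previousSibling): section
After 4 (parentNode): footer
After 5 (parentNode): footer (no-op, stayed)
After 6 (firstChild): aside
After 7 (firstChild): div
After 8 (lastChild): div (no-op, stayed)
After 9 (parentNode): aside
After 10 (nextSibling): section
After 11 (lastChild): button
After 12 (nextSibling): button (no-op, stayed)

Answer: button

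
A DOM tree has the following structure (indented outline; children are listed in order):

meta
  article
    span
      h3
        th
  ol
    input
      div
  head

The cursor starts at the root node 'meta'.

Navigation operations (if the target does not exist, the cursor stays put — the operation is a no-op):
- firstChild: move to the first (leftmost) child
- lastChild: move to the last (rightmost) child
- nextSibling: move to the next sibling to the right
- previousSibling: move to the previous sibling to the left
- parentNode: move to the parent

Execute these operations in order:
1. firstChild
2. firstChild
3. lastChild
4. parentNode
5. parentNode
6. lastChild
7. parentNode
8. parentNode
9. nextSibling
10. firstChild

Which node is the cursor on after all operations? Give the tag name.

Answer: article

Derivation:
After 1 (firstChild): article
After 2 (firstChild): span
After 3 (lastChild): h3
After 4 (parentNode): span
After 5 (parentNode): article
After 6 (lastChild): span
After 7 (parentNode): article
After 8 (parentNode): meta
After 9 (nextSibling): meta (no-op, stayed)
After 10 (firstChild): article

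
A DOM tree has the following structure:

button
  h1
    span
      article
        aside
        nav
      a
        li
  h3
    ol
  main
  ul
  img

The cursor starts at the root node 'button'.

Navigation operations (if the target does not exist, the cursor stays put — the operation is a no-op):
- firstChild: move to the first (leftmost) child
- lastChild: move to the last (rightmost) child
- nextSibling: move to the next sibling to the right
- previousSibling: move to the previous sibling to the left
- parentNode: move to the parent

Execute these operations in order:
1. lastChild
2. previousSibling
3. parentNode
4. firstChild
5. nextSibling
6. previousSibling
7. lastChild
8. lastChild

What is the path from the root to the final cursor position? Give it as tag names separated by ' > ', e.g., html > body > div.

After 1 (lastChild): img
After 2 (previousSibling): ul
After 3 (parentNode): button
After 4 (firstChild): h1
After 5 (nextSibling): h3
After 6 (previousSibling): h1
After 7 (lastChild): span
After 8 (lastChild): a

Answer: button > h1 > span > a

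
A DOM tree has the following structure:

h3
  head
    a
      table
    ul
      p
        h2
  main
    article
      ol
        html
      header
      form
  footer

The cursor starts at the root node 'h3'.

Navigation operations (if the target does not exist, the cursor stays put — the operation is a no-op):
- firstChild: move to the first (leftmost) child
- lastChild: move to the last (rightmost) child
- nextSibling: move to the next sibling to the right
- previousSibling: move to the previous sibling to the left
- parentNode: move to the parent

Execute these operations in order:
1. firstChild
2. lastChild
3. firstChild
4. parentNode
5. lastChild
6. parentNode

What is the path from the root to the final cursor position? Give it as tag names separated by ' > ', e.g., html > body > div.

After 1 (firstChild): head
After 2 (lastChild): ul
After 3 (firstChild): p
After 4 (parentNode): ul
After 5 (lastChild): p
After 6 (parentNode): ul

Answer: h3 > head > ul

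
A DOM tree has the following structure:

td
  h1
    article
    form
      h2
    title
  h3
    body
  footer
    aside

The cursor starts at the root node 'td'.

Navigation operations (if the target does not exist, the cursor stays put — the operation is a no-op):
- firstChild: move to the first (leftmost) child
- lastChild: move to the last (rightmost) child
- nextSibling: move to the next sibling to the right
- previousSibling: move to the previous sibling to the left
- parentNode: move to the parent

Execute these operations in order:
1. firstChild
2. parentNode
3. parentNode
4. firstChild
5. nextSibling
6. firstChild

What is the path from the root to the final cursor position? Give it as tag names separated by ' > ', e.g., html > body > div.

Answer: td > h3 > body

Derivation:
After 1 (firstChild): h1
After 2 (parentNode): td
After 3 (parentNode): td (no-op, stayed)
After 4 (firstChild): h1
After 5 (nextSibling): h3
After 6 (firstChild): body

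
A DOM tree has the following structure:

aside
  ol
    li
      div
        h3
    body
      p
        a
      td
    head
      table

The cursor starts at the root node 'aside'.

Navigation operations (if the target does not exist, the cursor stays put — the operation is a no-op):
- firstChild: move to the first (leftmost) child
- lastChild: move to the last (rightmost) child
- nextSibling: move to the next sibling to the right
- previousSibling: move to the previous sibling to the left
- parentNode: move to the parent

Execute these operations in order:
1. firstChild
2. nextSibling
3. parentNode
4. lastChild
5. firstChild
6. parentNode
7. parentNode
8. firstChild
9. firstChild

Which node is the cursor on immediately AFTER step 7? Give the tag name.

After 1 (firstChild): ol
After 2 (nextSibling): ol (no-op, stayed)
After 3 (parentNode): aside
After 4 (lastChild): ol
After 5 (firstChild): li
After 6 (parentNode): ol
After 7 (parentNode): aside

Answer: aside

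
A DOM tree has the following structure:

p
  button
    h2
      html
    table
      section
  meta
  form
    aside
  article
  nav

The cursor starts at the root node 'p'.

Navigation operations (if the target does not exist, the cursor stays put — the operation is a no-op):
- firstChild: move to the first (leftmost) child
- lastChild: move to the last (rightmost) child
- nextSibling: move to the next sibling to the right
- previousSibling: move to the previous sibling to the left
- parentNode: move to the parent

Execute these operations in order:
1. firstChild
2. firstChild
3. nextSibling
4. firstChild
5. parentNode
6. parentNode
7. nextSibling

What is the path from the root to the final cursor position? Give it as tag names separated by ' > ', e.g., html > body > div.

After 1 (firstChild): button
After 2 (firstChild): h2
After 3 (nextSibling): table
After 4 (firstChild): section
After 5 (parentNode): table
After 6 (parentNode): button
After 7 (nextSibling): meta

Answer: p > meta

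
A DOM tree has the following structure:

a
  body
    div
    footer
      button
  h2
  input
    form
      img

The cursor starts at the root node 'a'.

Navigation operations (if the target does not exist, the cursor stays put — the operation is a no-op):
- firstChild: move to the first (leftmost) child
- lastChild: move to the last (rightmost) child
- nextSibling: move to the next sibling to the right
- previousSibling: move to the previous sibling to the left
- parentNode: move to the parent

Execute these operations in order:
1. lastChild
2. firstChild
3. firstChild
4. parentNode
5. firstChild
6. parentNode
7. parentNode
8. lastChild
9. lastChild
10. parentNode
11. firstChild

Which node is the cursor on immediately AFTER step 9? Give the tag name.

Answer: img

Derivation:
After 1 (lastChild): input
After 2 (firstChild): form
After 3 (firstChild): img
After 4 (parentNode): form
After 5 (firstChild): img
After 6 (parentNode): form
After 7 (parentNode): input
After 8 (lastChild): form
After 9 (lastChild): img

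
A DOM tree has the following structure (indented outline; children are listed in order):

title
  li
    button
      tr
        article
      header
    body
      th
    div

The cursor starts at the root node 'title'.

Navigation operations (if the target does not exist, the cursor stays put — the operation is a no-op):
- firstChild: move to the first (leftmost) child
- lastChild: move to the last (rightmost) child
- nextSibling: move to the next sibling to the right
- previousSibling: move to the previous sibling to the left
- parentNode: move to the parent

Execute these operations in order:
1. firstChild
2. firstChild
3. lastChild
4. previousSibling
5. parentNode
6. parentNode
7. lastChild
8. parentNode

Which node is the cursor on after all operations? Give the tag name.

After 1 (firstChild): li
After 2 (firstChild): button
After 3 (lastChild): header
After 4 (previousSibling): tr
After 5 (parentNode): button
After 6 (parentNode): li
After 7 (lastChild): div
After 8 (parentNode): li

Answer: li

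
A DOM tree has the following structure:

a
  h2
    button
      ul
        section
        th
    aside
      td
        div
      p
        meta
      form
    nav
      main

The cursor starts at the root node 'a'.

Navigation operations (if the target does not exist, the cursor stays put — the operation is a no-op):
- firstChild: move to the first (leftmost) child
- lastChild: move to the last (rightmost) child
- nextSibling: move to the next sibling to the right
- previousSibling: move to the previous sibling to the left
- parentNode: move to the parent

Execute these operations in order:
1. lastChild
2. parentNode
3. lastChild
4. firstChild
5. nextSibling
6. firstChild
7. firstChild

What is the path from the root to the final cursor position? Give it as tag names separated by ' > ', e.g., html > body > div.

Answer: a > h2 > aside > td > div

Derivation:
After 1 (lastChild): h2
After 2 (parentNode): a
After 3 (lastChild): h2
After 4 (firstChild): button
After 5 (nextSibling): aside
After 6 (firstChild): td
After 7 (firstChild): div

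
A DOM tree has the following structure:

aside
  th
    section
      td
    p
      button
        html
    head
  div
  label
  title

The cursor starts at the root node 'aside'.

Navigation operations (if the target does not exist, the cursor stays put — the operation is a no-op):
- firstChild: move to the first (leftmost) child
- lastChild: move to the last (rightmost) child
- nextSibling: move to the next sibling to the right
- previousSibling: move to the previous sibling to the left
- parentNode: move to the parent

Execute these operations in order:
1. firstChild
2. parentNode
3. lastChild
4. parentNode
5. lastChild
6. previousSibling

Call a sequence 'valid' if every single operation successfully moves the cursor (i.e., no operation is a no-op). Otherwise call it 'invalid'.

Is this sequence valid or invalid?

After 1 (firstChild): th
After 2 (parentNode): aside
After 3 (lastChild): title
After 4 (parentNode): aside
After 5 (lastChild): title
After 6 (previousSibling): label

Answer: valid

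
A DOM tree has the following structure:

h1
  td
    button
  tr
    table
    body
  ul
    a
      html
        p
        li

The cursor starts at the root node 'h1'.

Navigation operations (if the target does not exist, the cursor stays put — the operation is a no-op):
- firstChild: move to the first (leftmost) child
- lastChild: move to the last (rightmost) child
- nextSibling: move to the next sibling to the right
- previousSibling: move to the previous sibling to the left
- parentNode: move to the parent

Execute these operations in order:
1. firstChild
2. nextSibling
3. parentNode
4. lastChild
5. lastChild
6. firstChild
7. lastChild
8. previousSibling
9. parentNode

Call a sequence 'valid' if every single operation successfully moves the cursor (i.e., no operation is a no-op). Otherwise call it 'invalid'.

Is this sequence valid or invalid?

Answer: valid

Derivation:
After 1 (firstChild): td
After 2 (nextSibling): tr
After 3 (parentNode): h1
After 4 (lastChild): ul
After 5 (lastChild): a
After 6 (firstChild): html
After 7 (lastChild): li
After 8 (previousSibling): p
After 9 (parentNode): html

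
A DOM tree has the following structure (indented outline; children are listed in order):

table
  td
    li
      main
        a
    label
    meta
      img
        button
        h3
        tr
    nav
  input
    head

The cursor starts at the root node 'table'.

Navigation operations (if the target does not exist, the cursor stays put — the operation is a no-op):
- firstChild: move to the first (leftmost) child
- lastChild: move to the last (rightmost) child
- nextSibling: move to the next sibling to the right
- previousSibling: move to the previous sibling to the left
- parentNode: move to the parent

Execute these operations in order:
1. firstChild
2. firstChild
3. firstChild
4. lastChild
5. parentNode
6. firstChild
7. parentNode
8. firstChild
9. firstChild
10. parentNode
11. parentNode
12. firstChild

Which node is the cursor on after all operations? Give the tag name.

After 1 (firstChild): td
After 2 (firstChild): li
After 3 (firstChild): main
After 4 (lastChild): a
After 5 (parentNode): main
After 6 (firstChild): a
After 7 (parentNode): main
After 8 (firstChild): a
After 9 (firstChild): a (no-op, stayed)
After 10 (parentNode): main
After 11 (parentNode): li
After 12 (firstChild): main

Answer: main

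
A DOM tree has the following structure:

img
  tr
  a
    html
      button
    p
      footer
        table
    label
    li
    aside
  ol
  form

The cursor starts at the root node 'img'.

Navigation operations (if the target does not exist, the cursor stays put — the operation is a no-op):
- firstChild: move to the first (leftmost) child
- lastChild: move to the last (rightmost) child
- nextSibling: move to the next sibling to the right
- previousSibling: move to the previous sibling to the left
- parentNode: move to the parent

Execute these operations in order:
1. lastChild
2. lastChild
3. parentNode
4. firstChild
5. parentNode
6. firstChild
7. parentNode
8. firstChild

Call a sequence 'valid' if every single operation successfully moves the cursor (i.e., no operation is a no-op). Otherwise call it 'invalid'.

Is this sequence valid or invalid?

Answer: invalid

Derivation:
After 1 (lastChild): form
After 2 (lastChild): form (no-op, stayed)
After 3 (parentNode): img
After 4 (firstChild): tr
After 5 (parentNode): img
After 6 (firstChild): tr
After 7 (parentNode): img
After 8 (firstChild): tr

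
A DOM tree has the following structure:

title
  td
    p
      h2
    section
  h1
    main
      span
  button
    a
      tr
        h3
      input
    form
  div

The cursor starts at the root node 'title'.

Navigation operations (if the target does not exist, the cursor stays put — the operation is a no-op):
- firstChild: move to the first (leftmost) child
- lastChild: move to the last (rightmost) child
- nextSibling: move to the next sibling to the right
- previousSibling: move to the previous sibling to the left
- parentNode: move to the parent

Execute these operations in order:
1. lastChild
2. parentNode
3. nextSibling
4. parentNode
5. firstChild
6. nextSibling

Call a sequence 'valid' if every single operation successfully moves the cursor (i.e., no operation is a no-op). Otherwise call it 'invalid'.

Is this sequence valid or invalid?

Answer: invalid

Derivation:
After 1 (lastChild): div
After 2 (parentNode): title
After 3 (nextSibling): title (no-op, stayed)
After 4 (parentNode): title (no-op, stayed)
After 5 (firstChild): td
After 6 (nextSibling): h1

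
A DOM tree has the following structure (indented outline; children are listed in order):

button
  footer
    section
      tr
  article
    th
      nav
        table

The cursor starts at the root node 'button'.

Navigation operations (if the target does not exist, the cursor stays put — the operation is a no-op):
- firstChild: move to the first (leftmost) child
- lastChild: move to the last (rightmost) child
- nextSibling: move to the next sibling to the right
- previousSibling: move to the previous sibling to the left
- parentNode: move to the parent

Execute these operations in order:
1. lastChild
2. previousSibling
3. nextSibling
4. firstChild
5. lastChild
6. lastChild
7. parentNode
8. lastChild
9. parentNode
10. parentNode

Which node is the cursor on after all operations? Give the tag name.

Answer: th

Derivation:
After 1 (lastChild): article
After 2 (previousSibling): footer
After 3 (nextSibling): article
After 4 (firstChild): th
After 5 (lastChild): nav
After 6 (lastChild): table
After 7 (parentNode): nav
After 8 (lastChild): table
After 9 (parentNode): nav
After 10 (parentNode): th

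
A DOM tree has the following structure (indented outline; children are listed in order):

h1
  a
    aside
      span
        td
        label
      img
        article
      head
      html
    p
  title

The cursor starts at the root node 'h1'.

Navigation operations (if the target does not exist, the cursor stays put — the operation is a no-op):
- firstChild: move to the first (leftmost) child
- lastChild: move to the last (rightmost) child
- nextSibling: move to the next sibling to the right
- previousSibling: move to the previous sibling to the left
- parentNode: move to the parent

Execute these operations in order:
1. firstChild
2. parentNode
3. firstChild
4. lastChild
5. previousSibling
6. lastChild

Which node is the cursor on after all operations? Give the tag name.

Answer: html

Derivation:
After 1 (firstChild): a
After 2 (parentNode): h1
After 3 (firstChild): a
After 4 (lastChild): p
After 5 (previousSibling): aside
After 6 (lastChild): html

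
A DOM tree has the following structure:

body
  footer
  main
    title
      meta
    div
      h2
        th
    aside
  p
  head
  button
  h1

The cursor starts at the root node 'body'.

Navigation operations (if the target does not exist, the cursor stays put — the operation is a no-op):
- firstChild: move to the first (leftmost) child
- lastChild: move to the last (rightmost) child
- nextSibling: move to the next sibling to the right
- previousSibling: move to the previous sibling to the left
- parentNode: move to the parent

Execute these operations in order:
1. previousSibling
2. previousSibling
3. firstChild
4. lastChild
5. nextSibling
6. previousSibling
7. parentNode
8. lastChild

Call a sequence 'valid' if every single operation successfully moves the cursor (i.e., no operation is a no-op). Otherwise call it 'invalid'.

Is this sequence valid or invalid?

Answer: invalid

Derivation:
After 1 (previousSibling): body (no-op, stayed)
After 2 (previousSibling): body (no-op, stayed)
After 3 (firstChild): footer
After 4 (lastChild): footer (no-op, stayed)
After 5 (nextSibling): main
After 6 (previousSibling): footer
After 7 (parentNode): body
After 8 (lastChild): h1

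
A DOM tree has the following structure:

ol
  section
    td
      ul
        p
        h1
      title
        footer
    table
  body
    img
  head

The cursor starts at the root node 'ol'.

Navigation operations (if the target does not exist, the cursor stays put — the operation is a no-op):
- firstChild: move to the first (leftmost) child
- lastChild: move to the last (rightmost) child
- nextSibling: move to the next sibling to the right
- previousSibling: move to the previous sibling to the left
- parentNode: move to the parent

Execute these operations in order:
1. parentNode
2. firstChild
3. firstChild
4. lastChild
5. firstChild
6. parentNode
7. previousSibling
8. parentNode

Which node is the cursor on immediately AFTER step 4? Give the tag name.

After 1 (parentNode): ol (no-op, stayed)
After 2 (firstChild): section
After 3 (firstChild): td
After 4 (lastChild): title

Answer: title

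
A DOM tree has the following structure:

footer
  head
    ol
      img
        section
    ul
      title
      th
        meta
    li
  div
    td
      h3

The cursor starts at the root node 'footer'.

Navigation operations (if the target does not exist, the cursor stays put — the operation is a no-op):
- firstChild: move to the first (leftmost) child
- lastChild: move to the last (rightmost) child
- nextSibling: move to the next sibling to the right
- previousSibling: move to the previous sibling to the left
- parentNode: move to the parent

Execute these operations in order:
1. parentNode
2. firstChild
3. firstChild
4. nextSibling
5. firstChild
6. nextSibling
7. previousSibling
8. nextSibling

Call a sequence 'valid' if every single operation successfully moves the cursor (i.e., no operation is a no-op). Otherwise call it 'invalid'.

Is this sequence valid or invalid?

After 1 (parentNode): footer (no-op, stayed)
After 2 (firstChild): head
After 3 (firstChild): ol
After 4 (nextSibling): ul
After 5 (firstChild): title
After 6 (nextSibling): th
After 7 (previousSibling): title
After 8 (nextSibling): th

Answer: invalid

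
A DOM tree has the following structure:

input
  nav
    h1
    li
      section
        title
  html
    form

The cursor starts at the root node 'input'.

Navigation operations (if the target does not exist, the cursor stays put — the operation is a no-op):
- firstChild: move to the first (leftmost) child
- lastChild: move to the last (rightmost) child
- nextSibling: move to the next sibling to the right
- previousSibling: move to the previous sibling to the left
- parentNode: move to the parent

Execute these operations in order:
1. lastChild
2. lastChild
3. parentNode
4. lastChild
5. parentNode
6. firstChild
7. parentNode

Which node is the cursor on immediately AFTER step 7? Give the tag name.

After 1 (lastChild): html
After 2 (lastChild): form
After 3 (parentNode): html
After 4 (lastChild): form
After 5 (parentNode): html
After 6 (firstChild): form
After 7 (parentNode): html

Answer: html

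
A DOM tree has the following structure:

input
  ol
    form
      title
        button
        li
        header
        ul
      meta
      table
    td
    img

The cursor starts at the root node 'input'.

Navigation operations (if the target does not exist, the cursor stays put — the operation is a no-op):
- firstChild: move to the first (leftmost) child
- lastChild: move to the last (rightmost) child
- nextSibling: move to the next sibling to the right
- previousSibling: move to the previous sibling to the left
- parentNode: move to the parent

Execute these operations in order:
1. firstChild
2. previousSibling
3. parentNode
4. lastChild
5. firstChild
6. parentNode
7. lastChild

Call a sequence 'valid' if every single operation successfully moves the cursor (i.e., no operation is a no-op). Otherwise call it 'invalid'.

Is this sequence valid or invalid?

Answer: invalid

Derivation:
After 1 (firstChild): ol
After 2 (previousSibling): ol (no-op, stayed)
After 3 (parentNode): input
After 4 (lastChild): ol
After 5 (firstChild): form
After 6 (parentNode): ol
After 7 (lastChild): img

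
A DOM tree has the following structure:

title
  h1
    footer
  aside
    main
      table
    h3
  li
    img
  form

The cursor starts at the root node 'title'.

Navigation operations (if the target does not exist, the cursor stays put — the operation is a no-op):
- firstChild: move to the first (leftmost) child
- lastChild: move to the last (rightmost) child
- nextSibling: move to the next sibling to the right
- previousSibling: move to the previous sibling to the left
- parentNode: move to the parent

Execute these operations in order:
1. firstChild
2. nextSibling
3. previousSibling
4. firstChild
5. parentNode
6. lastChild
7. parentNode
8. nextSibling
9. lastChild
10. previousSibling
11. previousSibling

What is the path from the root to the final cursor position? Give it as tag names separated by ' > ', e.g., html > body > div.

After 1 (firstChild): h1
After 2 (nextSibling): aside
After 3 (previousSibling): h1
After 4 (firstChild): footer
After 5 (parentNode): h1
After 6 (lastChild): footer
After 7 (parentNode): h1
After 8 (nextSibling): aside
After 9 (lastChild): h3
After 10 (previousSibling): main
After 11 (previousSibling): main (no-op, stayed)

Answer: title > aside > main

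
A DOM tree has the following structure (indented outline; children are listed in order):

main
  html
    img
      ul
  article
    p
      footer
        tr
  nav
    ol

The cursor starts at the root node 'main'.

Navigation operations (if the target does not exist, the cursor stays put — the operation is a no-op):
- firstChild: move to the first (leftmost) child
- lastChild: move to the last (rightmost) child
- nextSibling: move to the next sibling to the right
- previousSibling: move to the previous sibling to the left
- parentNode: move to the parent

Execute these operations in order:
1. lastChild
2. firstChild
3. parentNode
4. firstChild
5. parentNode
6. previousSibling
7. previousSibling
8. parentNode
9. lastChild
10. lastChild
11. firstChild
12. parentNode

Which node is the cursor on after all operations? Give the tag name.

After 1 (lastChild): nav
After 2 (firstChild): ol
After 3 (parentNode): nav
After 4 (firstChild): ol
After 5 (parentNode): nav
After 6 (previousSibling): article
After 7 (previousSibling): html
After 8 (parentNode): main
After 9 (lastChild): nav
After 10 (lastChild): ol
After 11 (firstChild): ol (no-op, stayed)
After 12 (parentNode): nav

Answer: nav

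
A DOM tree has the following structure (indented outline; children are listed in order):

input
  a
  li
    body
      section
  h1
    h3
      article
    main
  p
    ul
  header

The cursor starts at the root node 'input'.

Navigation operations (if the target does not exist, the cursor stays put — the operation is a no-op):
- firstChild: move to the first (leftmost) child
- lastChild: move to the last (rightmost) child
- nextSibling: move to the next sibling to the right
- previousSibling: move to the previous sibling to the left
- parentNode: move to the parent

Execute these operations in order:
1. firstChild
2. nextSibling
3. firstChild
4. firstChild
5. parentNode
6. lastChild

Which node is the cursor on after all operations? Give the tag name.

Answer: section

Derivation:
After 1 (firstChild): a
After 2 (nextSibling): li
After 3 (firstChild): body
After 4 (firstChild): section
After 5 (parentNode): body
After 6 (lastChild): section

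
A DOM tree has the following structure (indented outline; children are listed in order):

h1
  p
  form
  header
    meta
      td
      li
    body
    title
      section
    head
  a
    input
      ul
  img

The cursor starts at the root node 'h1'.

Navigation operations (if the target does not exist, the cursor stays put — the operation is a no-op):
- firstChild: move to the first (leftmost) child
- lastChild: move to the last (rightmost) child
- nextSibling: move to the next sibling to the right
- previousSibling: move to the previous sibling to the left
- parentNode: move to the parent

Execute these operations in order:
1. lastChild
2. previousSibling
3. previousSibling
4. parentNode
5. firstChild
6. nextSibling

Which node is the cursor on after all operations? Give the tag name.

Answer: form

Derivation:
After 1 (lastChild): img
After 2 (previousSibling): a
After 3 (previousSibling): header
After 4 (parentNode): h1
After 5 (firstChild): p
After 6 (nextSibling): form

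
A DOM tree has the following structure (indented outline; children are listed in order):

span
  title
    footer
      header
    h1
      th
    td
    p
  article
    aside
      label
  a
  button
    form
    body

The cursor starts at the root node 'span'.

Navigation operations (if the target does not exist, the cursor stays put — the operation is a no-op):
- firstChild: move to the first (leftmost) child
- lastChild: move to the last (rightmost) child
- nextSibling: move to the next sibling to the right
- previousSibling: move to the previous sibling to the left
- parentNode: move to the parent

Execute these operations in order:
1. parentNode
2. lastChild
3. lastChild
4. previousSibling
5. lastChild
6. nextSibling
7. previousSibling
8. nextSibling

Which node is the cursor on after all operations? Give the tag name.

Answer: body

Derivation:
After 1 (parentNode): span (no-op, stayed)
After 2 (lastChild): button
After 3 (lastChild): body
After 4 (previousSibling): form
After 5 (lastChild): form (no-op, stayed)
After 6 (nextSibling): body
After 7 (previousSibling): form
After 8 (nextSibling): body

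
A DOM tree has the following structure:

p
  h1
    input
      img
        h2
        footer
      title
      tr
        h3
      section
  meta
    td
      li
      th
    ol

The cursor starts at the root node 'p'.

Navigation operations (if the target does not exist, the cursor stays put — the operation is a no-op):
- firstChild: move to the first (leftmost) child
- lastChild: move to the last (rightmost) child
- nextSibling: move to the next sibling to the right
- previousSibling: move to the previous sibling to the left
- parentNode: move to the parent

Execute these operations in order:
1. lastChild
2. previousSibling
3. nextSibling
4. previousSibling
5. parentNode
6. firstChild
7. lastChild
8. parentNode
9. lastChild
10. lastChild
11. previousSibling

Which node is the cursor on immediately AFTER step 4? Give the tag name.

Answer: h1

Derivation:
After 1 (lastChild): meta
After 2 (previousSibling): h1
After 3 (nextSibling): meta
After 4 (previousSibling): h1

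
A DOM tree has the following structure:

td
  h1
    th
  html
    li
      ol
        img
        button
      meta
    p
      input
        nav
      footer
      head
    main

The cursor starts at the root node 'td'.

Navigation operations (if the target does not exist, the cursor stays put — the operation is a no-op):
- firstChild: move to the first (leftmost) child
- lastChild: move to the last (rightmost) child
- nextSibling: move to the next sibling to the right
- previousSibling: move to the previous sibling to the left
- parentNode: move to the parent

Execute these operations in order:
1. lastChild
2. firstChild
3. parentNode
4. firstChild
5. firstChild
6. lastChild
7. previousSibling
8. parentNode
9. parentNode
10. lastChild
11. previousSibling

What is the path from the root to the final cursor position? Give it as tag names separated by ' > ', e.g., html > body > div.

After 1 (lastChild): html
After 2 (firstChild): li
After 3 (parentNode): html
After 4 (firstChild): li
After 5 (firstChild): ol
After 6 (lastChild): button
After 7 (previousSibling): img
After 8 (parentNode): ol
After 9 (parentNode): li
After 10 (lastChild): meta
After 11 (previousSibling): ol

Answer: td > html > li > ol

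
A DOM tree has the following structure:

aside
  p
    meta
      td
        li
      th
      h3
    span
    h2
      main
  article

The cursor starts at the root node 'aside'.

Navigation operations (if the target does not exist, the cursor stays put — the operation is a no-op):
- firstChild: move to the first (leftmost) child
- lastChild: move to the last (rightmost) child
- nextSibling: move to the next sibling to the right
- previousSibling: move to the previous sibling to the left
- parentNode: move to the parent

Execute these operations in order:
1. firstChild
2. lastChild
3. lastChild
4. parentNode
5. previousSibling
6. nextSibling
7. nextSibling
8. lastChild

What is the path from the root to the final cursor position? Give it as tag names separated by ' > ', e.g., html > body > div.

After 1 (firstChild): p
After 2 (lastChild): h2
After 3 (lastChild): main
After 4 (parentNode): h2
After 5 (previousSibling): span
After 6 (nextSibling): h2
After 7 (nextSibling): h2 (no-op, stayed)
After 8 (lastChild): main

Answer: aside > p > h2 > main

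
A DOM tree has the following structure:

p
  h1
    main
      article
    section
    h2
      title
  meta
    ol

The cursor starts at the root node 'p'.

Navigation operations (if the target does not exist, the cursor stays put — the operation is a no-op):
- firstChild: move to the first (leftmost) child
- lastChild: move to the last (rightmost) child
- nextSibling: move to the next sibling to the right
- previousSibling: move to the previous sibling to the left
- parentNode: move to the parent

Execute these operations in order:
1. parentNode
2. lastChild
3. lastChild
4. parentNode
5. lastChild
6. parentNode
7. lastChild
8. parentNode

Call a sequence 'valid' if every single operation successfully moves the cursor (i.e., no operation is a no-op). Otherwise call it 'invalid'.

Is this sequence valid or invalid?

Answer: invalid

Derivation:
After 1 (parentNode): p (no-op, stayed)
After 2 (lastChild): meta
After 3 (lastChild): ol
After 4 (parentNode): meta
After 5 (lastChild): ol
After 6 (parentNode): meta
After 7 (lastChild): ol
After 8 (parentNode): meta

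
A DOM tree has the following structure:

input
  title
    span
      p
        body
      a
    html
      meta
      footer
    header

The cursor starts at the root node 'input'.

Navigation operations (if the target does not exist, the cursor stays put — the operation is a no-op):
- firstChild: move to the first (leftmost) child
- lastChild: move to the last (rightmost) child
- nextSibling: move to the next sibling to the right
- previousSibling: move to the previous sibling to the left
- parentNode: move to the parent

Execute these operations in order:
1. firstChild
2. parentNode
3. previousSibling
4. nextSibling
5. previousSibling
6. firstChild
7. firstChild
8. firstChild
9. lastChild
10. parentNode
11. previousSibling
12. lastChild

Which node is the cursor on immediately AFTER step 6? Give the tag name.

Answer: title

Derivation:
After 1 (firstChild): title
After 2 (parentNode): input
After 3 (previousSibling): input (no-op, stayed)
After 4 (nextSibling): input (no-op, stayed)
After 5 (previousSibling): input (no-op, stayed)
After 6 (firstChild): title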